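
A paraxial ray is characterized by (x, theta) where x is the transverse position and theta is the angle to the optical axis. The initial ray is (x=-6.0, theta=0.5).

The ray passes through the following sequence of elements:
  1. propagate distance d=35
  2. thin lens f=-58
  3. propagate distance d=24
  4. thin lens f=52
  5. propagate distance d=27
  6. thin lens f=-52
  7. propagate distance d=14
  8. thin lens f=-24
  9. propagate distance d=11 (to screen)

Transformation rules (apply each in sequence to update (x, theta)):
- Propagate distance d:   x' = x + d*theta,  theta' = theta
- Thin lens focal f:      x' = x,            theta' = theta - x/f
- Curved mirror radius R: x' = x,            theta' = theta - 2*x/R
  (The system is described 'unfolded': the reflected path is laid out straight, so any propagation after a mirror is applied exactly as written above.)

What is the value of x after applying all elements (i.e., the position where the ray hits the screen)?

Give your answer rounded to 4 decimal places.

Answer: 71.7707

Derivation:
Initial: x=-6.0000 theta=0.5000
After 1 (propagate distance d=35): x=11.5000 theta=0.5000
After 2 (thin lens f=-58): x=11.5000 theta=81/116 (≈0.6983)
After 3 (propagate distance d=24): x=1639/58 (≈28.2586) theta=81/116 (≈0.6983)
After 4 (thin lens f=52): x=1639/58 (≈28.2586) theta=467/3016 (≈0.1548)
After 5 (propagate distance d=27): x=97837/3016 (≈32.4393) theta=467/3016 (≈0.1548)
After 6 (thin lens f=-52): x=97837/3016 (≈32.4393) theta=122121/156832 (≈0.7787)
After 7 (propagate distance d=14): x=3398609/78416 (≈43.3408) theta=122121/156832 (≈0.7787)
After 8 (thin lens f=-24): x=3398609/78416 (≈43.3408) theta=4864061/1881984 (≈2.5845)
After 9 (propagate distance d=11 (to screen)): x=10390099/144768 (≈71.7707) theta=4864061/1881984 (≈2.5845)
Rounded to 4 decimal places: x = 71.7707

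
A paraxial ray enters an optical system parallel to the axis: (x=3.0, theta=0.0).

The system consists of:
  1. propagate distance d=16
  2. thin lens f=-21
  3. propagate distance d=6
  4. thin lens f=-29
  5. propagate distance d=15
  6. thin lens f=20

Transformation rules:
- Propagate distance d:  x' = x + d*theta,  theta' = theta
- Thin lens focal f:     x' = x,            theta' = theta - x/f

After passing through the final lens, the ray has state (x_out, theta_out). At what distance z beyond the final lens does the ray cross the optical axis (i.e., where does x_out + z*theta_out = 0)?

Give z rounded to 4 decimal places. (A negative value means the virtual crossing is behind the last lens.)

Answer: 64.5328

Derivation:
Initial: x=3.0000 theta=0.0000
After 1 (propagate distance d=16): x=3.0000 theta=0.0000
After 2 (thin lens f=-21): x=3.0000 theta=1/7 (≈0.1429)
After 3 (propagate distance d=6): x=27/7 (≈3.8571) theta=1/7 (≈0.1429)
After 4 (thin lens f=-29): x=27/7 (≈3.8571) theta=8/29 (≈0.2759)
After 5 (propagate distance d=15): x=1623/203 (≈7.9951) theta=8/29 (≈0.2759)
After 6 (thin lens f=20): x=1623/203 (≈7.9951) theta=-503/4060 (≈-0.1239)
z_focus = -x_out/theta_out = -(1623/203)/(-503/4060) = 32460/503 ≈ 64.5328
Rounded to 4 decimal places: z = 64.5328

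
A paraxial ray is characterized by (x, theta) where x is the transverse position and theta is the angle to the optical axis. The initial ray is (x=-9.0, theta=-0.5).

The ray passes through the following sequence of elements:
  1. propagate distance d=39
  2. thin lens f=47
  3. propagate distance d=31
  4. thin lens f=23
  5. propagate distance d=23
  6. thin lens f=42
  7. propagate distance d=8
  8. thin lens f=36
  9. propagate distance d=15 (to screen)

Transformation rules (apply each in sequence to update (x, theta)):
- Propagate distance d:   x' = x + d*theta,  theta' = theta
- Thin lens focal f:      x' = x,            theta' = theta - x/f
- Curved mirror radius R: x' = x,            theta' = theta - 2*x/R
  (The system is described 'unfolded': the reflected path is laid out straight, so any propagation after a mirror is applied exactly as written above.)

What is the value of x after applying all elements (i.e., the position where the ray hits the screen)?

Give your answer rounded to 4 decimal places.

Initial: x=-9.0000 theta=-0.5000
After 1 (propagate distance d=39): x=-28.5000 theta=-0.5000
After 2 (thin lens f=47): x=-28.5000 theta=5/47 (≈0.1064)
After 3 (propagate distance d=31): x=-2369/94 (≈-25.2021) theta=5/47 (≈0.1064)
After 4 (thin lens f=23): x=-2369/94 (≈-25.2021) theta=113/94 (≈1.2021)
After 5 (propagate distance d=23): x=115/47 (≈2.4468) theta=113/94 (≈1.2021)
After 6 (thin lens f=42): x=115/47 (≈2.4468) theta=1129/987 (≈1.1439)
After 7 (propagate distance d=8): x=11447/987 (≈11.5978) theta=1129/987 (≈1.1439)
After 8 (thin lens f=36): x=11447/987 (≈11.5978) theta=4171/5076 (≈0.8217)
After 9 (propagate distance d=15 (to screen)): x=283349/11844 (≈23.9234) theta=4171/5076 (≈0.8217)
Rounded to 4 decimal places: x = 23.9234

Answer: 23.9234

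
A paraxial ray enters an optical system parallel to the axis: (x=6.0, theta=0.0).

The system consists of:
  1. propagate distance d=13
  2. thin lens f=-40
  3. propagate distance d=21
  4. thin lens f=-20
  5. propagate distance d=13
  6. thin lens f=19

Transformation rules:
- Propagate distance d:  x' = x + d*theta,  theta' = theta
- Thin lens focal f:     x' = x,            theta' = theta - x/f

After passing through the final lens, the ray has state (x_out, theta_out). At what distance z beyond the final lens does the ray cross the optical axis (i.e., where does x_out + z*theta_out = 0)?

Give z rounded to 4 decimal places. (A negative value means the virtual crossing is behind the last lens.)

Initial: x=6.0000 theta=0.0000
After 1 (propagate distance d=13): x=6.0000 theta=0.0000
After 2 (thin lens f=-40): x=6.0000 theta=0.1500
After 3 (propagate distance d=21): x=9.1500 theta=0.1500
After 4 (thin lens f=-20): x=9.1500 theta=0.6075
After 5 (propagate distance d=13): x=17.0475 theta=0.6075
After 6 (thin lens f=19): x=17.0475 theta=-1101/3800 (≈-0.2897)
z_focus = -x_out/theta_out = -(17.0475)/(-1101/3800) = 43187/734 ≈ 58.8379
Rounded to 4 decimal places: z = 58.8379

Answer: 58.8379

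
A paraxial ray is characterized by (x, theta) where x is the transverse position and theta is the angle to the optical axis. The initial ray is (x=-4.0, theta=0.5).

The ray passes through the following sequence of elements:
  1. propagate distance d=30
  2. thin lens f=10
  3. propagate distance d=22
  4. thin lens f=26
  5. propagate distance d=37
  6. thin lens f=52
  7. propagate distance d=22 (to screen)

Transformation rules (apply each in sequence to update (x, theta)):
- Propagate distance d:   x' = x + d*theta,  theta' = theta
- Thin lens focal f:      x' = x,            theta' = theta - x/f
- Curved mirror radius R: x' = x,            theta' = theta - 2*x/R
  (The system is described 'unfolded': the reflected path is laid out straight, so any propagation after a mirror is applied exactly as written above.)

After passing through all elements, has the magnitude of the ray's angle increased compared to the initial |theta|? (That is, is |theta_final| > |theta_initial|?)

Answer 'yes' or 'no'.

Answer: no

Derivation:
Initial: x=-4.0000 theta=0.5000
After 1 (propagate distance d=30): x=11.0000 theta=0.5000
After 2 (thin lens f=10): x=11.0000 theta=-0.6000
After 3 (propagate distance d=22): x=-2.2000 theta=-0.6000
After 4 (thin lens f=26): x=-2.2000 theta=-67/130 (≈-0.5154)
After 5 (propagate distance d=37): x=-553/26 (≈-21.2692) theta=-67/130 (≈-0.5154)
After 6 (thin lens f=52): x=-553/26 (≈-21.2692) theta=-719/6760 (≈-0.1064)
After 7 (propagate distance d=22 (to screen)): x=-79799/3380 (≈-23.6092) theta=-719/6760 (≈-0.1064)
|theta_initial|=0.5000 |theta_final|=719/6760 (≈0.1064) -> not increased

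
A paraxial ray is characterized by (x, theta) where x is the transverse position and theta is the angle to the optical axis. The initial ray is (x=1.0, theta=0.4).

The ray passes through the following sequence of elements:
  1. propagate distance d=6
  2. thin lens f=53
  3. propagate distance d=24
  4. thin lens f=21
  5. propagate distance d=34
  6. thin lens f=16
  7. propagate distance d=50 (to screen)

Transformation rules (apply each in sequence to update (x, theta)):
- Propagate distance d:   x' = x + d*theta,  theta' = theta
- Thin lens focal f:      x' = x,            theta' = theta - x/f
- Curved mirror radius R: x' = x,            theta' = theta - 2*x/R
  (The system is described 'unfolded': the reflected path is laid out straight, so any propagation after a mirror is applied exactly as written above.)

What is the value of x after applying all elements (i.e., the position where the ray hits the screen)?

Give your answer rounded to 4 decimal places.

Answer: -19.6834

Derivation:
Initial: x=1.0000 theta=0.4000
After 1 (propagate distance d=6): x=3.4000 theta=0.4000
After 2 (thin lens f=53): x=3.4000 theta=89/265 (≈0.3358)
After 3 (propagate distance d=24): x=3037/265 (≈11.4604) theta=89/265 (≈0.3358)
After 4 (thin lens f=21): x=3037/265 (≈11.4604) theta=-1168/5565 (≈-0.2099)
After 5 (propagate distance d=34): x=4813/1113 (≈4.3243) theta=-1168/5565 (≈-0.2099)
After 6 (thin lens f=16): x=4813/1113 (≈4.3243) theta=-14251/29680 (≈-0.4802)
After 7 (propagate distance d=50 (to screen)): x=-175261/8904 (≈-19.6834) theta=-14251/29680 (≈-0.4802)
Rounded to 4 decimal places: x = -19.6834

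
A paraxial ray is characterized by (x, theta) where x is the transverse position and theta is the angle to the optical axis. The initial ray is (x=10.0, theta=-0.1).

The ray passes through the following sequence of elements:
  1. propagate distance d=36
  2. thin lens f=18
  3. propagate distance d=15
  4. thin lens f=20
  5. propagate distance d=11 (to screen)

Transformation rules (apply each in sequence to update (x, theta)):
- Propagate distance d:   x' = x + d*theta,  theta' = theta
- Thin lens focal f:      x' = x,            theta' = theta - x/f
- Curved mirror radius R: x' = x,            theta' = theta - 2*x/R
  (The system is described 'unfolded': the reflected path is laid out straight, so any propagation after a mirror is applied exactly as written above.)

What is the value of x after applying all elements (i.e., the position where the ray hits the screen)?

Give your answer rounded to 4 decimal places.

Answer: -5.2061

Derivation:
Initial: x=10.0000 theta=-0.1000
After 1 (propagate distance d=36): x=6.4000 theta=-0.1000
After 2 (thin lens f=18): x=6.4000 theta=-41/90 (≈-0.4556)
After 3 (propagate distance d=15): x=-13/30 (≈-0.4333) theta=-41/90 (≈-0.4556)
After 4 (thin lens f=20): x=-13/30 (≈-0.4333) theta=-781/1800 (≈-0.4339)
After 5 (propagate distance d=11 (to screen)): x=-9371/1800 (≈-5.2061) theta=-781/1800 (≈-0.4339)
Rounded to 4 decimal places: x = -5.2061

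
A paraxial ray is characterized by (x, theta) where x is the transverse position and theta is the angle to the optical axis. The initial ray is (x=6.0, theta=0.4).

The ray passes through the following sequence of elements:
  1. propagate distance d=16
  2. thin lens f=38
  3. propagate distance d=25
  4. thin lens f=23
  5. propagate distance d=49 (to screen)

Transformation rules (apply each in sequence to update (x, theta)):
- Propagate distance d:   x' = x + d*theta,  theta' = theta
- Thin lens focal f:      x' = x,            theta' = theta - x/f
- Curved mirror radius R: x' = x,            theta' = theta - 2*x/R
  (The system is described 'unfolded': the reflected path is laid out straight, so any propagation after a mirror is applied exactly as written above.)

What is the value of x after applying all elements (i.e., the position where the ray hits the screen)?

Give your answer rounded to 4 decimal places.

Initial: x=6.0000 theta=0.4000
After 1 (propagate distance d=16): x=12.4000 theta=0.4000
After 2 (thin lens f=38): x=12.4000 theta=7/95 (≈0.0737)
After 3 (propagate distance d=25): x=1353/95 (≈14.2421) theta=7/95 (≈0.0737)
After 4 (thin lens f=23): x=1353/95 (≈14.2421) theta=-1192/2185 (≈-0.5455)
After 5 (propagate distance d=49 (to screen)): x=-27289/2185 (≈-12.4892) theta=-1192/2185 (≈-0.5455)
Rounded to 4 decimal places: x = -12.4892

Answer: -12.4892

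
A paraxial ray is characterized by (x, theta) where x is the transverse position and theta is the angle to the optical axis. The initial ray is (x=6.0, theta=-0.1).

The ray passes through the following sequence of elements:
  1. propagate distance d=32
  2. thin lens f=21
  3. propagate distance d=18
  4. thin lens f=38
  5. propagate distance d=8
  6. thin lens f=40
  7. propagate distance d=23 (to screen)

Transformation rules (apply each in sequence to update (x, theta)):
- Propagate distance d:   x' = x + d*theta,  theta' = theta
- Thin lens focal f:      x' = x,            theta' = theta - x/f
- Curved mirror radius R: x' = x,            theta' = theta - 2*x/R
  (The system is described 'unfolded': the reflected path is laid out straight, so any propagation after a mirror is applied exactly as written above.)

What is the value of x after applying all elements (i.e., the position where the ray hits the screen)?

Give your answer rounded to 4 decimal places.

Initial: x=6.0000 theta=-0.1000
After 1 (propagate distance d=32): x=2.8000 theta=-0.1000
After 2 (thin lens f=21): x=2.8000 theta=-7/30 (≈-0.2333)
After 3 (propagate distance d=18): x=-1.4000 theta=-7/30 (≈-0.2333)
After 4 (thin lens f=38): x=-1.4000 theta=-56/285 (≈-0.1965)
After 5 (propagate distance d=8): x=-847/285 (≈-2.9719) theta=-56/285 (≈-0.1965)
After 6 (thin lens f=40): x=-847/285 (≈-2.9719) theta=-1393/11400 (≈-0.1222)
After 7 (propagate distance d=23 (to screen)): x=-21973/3800 (≈-5.7824) theta=-1393/11400 (≈-0.1222)
Rounded to 4 decimal places: x = -5.7824

Answer: -5.7824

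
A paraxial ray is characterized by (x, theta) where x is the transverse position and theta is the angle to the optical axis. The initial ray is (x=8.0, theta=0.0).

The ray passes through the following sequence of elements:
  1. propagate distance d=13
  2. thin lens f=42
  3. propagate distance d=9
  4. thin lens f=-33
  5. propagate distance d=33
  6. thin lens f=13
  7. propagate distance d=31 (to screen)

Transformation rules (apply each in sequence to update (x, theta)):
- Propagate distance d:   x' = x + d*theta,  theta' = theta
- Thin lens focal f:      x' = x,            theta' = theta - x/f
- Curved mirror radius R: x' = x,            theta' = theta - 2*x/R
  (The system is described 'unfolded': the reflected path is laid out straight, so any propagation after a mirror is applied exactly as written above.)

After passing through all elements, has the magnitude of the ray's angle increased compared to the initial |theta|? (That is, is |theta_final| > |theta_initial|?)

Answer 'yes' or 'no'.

Initial: x=8.0000 theta=0.0000
After 1 (propagate distance d=13): x=8.0000 theta=0.0000
After 2 (thin lens f=42): x=8.0000 theta=-4/21 (≈-0.1905)
After 3 (propagate distance d=9): x=44/7 (≈6.2857) theta=-4/21 (≈-0.1905)
After 4 (thin lens f=-33): x=44/7 (≈6.2857) theta=0.0000
After 5 (propagate distance d=33): x=44/7 (≈6.2857) theta=0.0000
After 6 (thin lens f=13): x=44/7 (≈6.2857) theta=-44/91 (≈-0.4835)
After 7 (propagate distance d=31 (to screen)): x=-792/91 (≈-8.7033) theta=-44/91 (≈-0.4835)
|theta_initial|=0.0000 |theta_final|=44/91 (≈0.4835) -> increased

Answer: yes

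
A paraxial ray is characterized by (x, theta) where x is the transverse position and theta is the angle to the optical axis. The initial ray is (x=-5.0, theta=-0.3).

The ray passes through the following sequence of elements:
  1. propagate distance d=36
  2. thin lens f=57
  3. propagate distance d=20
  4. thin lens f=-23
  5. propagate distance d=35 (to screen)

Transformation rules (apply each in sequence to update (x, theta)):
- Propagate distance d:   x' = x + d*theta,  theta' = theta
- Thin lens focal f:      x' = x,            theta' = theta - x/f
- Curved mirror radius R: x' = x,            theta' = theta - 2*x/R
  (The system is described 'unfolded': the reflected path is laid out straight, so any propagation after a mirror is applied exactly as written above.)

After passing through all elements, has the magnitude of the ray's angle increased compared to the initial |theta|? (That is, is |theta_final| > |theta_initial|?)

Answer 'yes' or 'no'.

Answer: yes

Derivation:
Initial: x=-5.0000 theta=-0.3000
After 1 (propagate distance d=36): x=-15.8000 theta=-0.3000
After 2 (thin lens f=57): x=-15.8000 theta=-13/570 (≈-0.0228)
After 3 (propagate distance d=20): x=-4633/285 (≈-16.2561) theta=-13/570 (≈-0.0228)
After 4 (thin lens f=-23): x=-4633/285 (≈-16.2561) theta=-1913/2622 (≈-0.7296)
After 5 (propagate distance d=35 (to screen)): x=-182631/4370 (≈-41.7920) theta=-1913/2622 (≈-0.7296)
|theta_initial|=0.3000 |theta_final|=1913/2622 (≈0.7296) -> increased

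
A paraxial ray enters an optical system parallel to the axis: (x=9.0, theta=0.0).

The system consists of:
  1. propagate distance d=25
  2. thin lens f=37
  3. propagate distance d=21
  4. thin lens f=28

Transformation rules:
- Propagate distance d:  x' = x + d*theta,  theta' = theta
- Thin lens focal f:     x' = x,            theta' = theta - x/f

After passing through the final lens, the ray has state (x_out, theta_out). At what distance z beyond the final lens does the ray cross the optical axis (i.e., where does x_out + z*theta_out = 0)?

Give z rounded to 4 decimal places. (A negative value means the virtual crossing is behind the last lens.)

Answer: 10.1818

Derivation:
Initial: x=9.0000 theta=0.0000
After 1 (propagate distance d=25): x=9.0000 theta=0.0000
After 2 (thin lens f=37): x=9.0000 theta=-9/37 (≈-0.2432)
After 3 (propagate distance d=21): x=144/37 (≈3.8919) theta=-9/37 (≈-0.2432)
After 4 (thin lens f=28): x=144/37 (≈3.8919) theta=-99/259 (≈-0.3822)
z_focus = -x_out/theta_out = -(144/37)/(-99/259) = 112/11 ≈ 10.1818
Rounded to 4 decimal places: z = 10.1818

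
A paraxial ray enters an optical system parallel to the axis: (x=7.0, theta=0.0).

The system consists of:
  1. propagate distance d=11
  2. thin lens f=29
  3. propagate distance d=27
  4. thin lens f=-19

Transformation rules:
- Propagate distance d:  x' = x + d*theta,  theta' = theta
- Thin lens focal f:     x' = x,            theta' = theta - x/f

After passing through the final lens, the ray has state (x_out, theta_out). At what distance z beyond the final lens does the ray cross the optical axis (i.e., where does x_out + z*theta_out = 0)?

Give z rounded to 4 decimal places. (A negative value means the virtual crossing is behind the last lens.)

Answer: 2.2353

Derivation:
Initial: x=7.0000 theta=0.0000
After 1 (propagate distance d=11): x=7.0000 theta=0.0000
After 2 (thin lens f=29): x=7.0000 theta=-7/29 (≈-0.2414)
After 3 (propagate distance d=27): x=14/29 (≈0.4828) theta=-7/29 (≈-0.2414)
After 4 (thin lens f=-19): x=14/29 (≈0.4828) theta=-119/551 (≈-0.2160)
z_focus = -x_out/theta_out = -(14/29)/(-119/551) = 38/17 ≈ 2.2353
Rounded to 4 decimal places: z = 2.2353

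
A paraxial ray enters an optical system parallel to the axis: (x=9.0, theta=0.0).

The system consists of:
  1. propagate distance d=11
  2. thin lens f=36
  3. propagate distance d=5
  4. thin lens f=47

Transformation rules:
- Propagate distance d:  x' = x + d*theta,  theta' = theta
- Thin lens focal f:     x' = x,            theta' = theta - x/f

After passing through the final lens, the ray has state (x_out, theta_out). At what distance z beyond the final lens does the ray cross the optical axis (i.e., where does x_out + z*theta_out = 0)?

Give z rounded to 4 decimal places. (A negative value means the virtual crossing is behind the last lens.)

Initial: x=9.0000 theta=0.0000
After 1 (propagate distance d=11): x=9.0000 theta=0.0000
After 2 (thin lens f=36): x=9.0000 theta=-0.2500
After 3 (propagate distance d=5): x=7.7500 theta=-0.2500
After 4 (thin lens f=47): x=7.7500 theta=-39/94 (≈-0.4149)
z_focus = -x_out/theta_out = -(7.7500)/(-39/94) = 1457/78 ≈ 18.6795
Rounded to 4 decimal places: z = 18.6795

Answer: 18.6795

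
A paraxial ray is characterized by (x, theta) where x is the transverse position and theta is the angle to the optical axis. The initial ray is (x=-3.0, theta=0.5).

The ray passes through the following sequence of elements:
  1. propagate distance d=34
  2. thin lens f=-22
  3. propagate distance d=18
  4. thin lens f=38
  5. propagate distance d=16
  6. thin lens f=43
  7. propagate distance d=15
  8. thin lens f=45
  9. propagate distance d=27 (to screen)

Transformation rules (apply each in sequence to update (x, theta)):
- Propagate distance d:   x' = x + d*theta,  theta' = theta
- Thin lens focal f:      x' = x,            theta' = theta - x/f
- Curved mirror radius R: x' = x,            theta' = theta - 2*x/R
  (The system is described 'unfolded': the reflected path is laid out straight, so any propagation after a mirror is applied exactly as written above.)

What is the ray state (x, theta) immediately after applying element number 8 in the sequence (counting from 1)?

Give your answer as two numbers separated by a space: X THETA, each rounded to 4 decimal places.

Answer: 28.2733 -1.2854

Derivation:
Initial: x=-3.0000 theta=0.5000
After 1 (propagate distance d=34): x=14.0000 theta=0.5000
After 2 (thin lens f=-22): x=14.0000 theta=25/22 (≈1.1364)
After 3 (propagate distance d=18): x=379/11 (≈34.4545) theta=25/22 (≈1.1364)
After 4 (thin lens f=38): x=379/11 (≈34.4545) theta=48/209 (≈0.2297)
After 5 (propagate distance d=16): x=7969/209 (≈38.1292) theta=48/209 (≈0.2297)
After 6 (thin lens f=43): x=7969/209 (≈38.1292) theta=-5905/8987 (≈-0.6571)
After 7 (propagate distance d=15): x=254092/8987 (≈28.2733) theta=-5905/8987 (≈-0.6571)
After 8 (thin lens f=45): x=254092/8987 (≈28.2733) theta=-519817/404415 (≈-1.2854)
Rounded to 4 decimal places: x = 28.2733, theta = -1.2854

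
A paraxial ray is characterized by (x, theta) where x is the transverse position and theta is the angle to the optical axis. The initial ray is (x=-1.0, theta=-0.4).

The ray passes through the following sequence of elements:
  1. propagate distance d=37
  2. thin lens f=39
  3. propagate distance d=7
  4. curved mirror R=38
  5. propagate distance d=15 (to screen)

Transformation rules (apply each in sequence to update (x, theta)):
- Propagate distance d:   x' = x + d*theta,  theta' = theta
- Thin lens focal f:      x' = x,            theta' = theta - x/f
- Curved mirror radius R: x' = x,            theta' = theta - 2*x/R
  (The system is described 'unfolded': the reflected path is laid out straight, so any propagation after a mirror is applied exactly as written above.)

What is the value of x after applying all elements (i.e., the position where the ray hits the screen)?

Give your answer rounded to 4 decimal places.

Initial: x=-1.0000 theta=-0.4000
After 1 (propagate distance d=37): x=-15.8000 theta=-0.4000
After 2 (thin lens f=39): x=-15.8000 theta=1/195 (≈0.0051)
After 3 (propagate distance d=7): x=-3074/195 (≈-15.7641) theta=1/195 (≈0.0051)
After 4 (curved mirror R=38): x=-3074/195 (≈-15.7641) theta=1031/1235 (≈0.8348)
After 5 (propagate distance d=15 (to screen)): x=-12011/3705 (≈-3.2418) theta=1031/1235 (≈0.8348)
Rounded to 4 decimal places: x = -3.2418

Answer: -3.2418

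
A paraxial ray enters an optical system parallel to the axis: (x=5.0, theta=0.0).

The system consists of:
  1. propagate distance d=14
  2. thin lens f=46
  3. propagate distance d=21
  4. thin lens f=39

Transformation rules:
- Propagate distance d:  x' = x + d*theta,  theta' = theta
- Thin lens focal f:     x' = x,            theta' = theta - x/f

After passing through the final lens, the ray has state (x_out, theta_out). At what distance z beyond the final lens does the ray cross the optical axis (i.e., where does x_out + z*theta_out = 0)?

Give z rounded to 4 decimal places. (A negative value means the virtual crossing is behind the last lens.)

Answer: 15.2344

Derivation:
Initial: x=5.0000 theta=0.0000
After 1 (propagate distance d=14): x=5.0000 theta=0.0000
After 2 (thin lens f=46): x=5.0000 theta=-5/46 (≈-0.1087)
After 3 (propagate distance d=21): x=125/46 (≈2.7174) theta=-5/46 (≈-0.1087)
After 4 (thin lens f=39): x=125/46 (≈2.7174) theta=-160/897 (≈-0.1784)
z_focus = -x_out/theta_out = -(125/46)/(-160/897) = 975/64 ≈ 15.2344
Rounded to 4 decimal places: z = 15.2344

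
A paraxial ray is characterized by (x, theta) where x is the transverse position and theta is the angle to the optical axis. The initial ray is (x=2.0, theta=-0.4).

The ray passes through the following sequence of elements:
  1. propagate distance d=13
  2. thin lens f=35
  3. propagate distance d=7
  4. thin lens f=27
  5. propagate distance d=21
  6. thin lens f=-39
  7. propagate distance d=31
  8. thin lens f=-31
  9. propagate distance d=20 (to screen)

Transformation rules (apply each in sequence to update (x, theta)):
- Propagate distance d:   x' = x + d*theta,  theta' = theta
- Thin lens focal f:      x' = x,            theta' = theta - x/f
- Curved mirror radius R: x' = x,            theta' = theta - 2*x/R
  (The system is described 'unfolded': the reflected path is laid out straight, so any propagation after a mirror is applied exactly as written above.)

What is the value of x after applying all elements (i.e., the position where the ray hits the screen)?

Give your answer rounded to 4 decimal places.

Answer: -34.3993

Derivation:
Initial: x=2.0000 theta=-0.4000
After 1 (propagate distance d=13): x=-3.2000 theta=-0.4000
After 2 (thin lens f=35): x=-3.2000 theta=-54/175 (≈-0.3086)
After 3 (propagate distance d=7): x=-5.3600 theta=-54/175 (≈-0.3086)
After 4 (thin lens f=27): x=-5.3600 theta=-104/945 (≈-0.1101)
After 5 (propagate distance d=21): x=-1726/225 (≈-7.6711) theta=-104/945 (≈-0.1101)
After 6 (thin lens f=-39): x=-1726/225 (≈-7.6711) theta=-18842/61425 (≈-0.3067)
After 7 (propagate distance d=31): x=-42212/2457 (≈-17.1803) theta=-18842/61425 (≈-0.3067)
After 8 (thin lens f=-31): x=-42212/2457 (≈-17.1803) theta=-1639402/1904175 (≈-0.8610)
After 9 (propagate distance d=20 (to screen)): x=-13100468/380835 (≈-34.3993) theta=-1639402/1904175 (≈-0.8610)
Rounded to 4 decimal places: x = -34.3993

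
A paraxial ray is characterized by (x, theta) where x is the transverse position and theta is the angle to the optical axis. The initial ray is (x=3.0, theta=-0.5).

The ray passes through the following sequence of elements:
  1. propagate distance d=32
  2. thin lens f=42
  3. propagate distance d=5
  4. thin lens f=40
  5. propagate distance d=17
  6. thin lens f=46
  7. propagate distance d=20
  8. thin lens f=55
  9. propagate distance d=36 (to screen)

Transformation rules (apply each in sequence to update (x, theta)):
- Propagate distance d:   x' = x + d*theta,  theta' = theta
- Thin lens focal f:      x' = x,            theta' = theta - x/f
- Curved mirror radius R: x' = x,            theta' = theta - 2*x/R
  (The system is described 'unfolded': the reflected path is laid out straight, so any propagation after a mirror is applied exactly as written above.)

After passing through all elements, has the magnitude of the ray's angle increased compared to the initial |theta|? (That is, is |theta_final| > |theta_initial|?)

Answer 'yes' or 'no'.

Answer: no

Derivation:
Initial: x=3.0000 theta=-0.5000
After 1 (propagate distance d=32): x=-13.0000 theta=-0.5000
After 2 (thin lens f=42): x=-13.0000 theta=-4/21 (≈-0.1905)
After 3 (propagate distance d=5): x=-293/21 (≈-13.9524) theta=-4/21 (≈-0.1905)
After 4 (thin lens f=40): x=-293/21 (≈-13.9524) theta=19/120 (≈0.1583)
After 5 (propagate distance d=17): x=-3153/280 (≈-11.2607) theta=19/120 (≈0.1583)
After 6 (thin lens f=46): x=-3153/280 (≈-11.2607) theta=15577/38640 (≈0.4031)
After 7 (propagate distance d=20): x=-61787/19320 (≈-3.1981) theta=15577/38640 (≈0.4031)
After 8 (thin lens f=55): x=-61787/19320 (≈-3.1981) theta=89119/193200 (≈0.4613)
After 9 (propagate distance d=36 (to screen)): x=1295207/96600 (≈13.4079) theta=89119/193200 (≈0.4613)
|theta_initial|=0.5000 |theta_final|=89119/193200 (≈0.4613) -> not increased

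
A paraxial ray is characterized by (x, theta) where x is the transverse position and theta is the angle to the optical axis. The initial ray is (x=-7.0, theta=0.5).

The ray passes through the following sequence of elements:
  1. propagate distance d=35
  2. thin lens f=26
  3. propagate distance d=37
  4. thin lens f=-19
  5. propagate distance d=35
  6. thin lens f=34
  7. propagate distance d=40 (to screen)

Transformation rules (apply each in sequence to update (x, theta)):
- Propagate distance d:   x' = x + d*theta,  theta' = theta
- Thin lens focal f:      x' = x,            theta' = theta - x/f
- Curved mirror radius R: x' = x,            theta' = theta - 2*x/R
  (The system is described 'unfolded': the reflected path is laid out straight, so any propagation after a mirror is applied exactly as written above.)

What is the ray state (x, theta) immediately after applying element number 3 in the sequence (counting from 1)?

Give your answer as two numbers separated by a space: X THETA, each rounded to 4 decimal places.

Answer: 14.0577 0.0962

Derivation:
Initial: x=-7.0000 theta=0.5000
After 1 (propagate distance d=35): x=10.5000 theta=0.5000
After 2 (thin lens f=26): x=10.5000 theta=5/52 (≈0.0962)
After 3 (propagate distance d=37): x=731/52 (≈14.0577) theta=5/52 (≈0.0962)
Rounded to 4 decimal places: x = 14.0577, theta = 0.0962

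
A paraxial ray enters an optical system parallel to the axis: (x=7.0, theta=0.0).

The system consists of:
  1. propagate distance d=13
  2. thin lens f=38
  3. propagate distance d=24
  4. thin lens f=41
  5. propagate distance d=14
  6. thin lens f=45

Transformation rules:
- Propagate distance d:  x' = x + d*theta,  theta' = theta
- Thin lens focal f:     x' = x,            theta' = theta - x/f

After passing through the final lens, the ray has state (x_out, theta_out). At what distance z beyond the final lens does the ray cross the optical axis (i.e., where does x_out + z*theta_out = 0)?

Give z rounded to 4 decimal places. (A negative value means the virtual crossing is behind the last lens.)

Answer: -3.8701

Derivation:
Initial: x=7.0000 theta=0.0000
After 1 (propagate distance d=13): x=7.0000 theta=0.0000
After 2 (thin lens f=38): x=7.0000 theta=-7/38 (≈-0.1842)
After 3 (propagate distance d=24): x=49/19 (≈2.5789) theta=-7/38 (≈-0.1842)
After 4 (thin lens f=41): x=49/19 (≈2.5789) theta=-385/1558 (≈-0.2471)
After 5 (propagate distance d=14): x=-686/779 (≈-0.8806) theta=-385/1558 (≈-0.2471)
After 6 (thin lens f=45): x=-686/779 (≈-0.8806) theta=-15953/70110 (≈-0.2275)
z_focus = -x_out/theta_out = -(-686/779)/(-15953/70110) = -8820/2279 ≈ -3.8701
Rounded to 4 decimal places: z = -3.8701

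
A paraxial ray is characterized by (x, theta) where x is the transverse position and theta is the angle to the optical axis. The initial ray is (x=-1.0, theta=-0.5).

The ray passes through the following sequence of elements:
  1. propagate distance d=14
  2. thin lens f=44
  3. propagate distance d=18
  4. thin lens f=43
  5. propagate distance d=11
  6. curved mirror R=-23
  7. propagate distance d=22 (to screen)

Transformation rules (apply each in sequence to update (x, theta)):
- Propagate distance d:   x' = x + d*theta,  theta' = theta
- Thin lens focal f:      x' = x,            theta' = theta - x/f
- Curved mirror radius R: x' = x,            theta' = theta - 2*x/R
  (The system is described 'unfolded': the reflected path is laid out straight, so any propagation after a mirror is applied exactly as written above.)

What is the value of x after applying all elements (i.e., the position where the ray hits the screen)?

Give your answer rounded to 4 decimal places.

Answer: -39.9310

Derivation:
Initial: x=-1.0000 theta=-0.5000
After 1 (propagate distance d=14): x=-8.0000 theta=-0.5000
After 2 (thin lens f=44): x=-8.0000 theta=-7/22 (≈-0.3182)
After 3 (propagate distance d=18): x=-151/11 (≈-13.7273) theta=-7/22 (≈-0.3182)
After 4 (thin lens f=43): x=-151/11 (≈-13.7273) theta=1/946 (≈0.0011)
After 5 (propagate distance d=11): x=-12975/946 (≈-13.7156) theta=1/946 (≈0.0011)
After 6 (curved mirror R=-23): x=-12975/946 (≈-13.7156) theta=-2357/1978 (≈-1.1916)
After 7 (propagate distance d=22 (to screen)): x=-868819/21758 (≈-39.9310) theta=-2357/1978 (≈-1.1916)
Rounded to 4 decimal places: x = -39.9310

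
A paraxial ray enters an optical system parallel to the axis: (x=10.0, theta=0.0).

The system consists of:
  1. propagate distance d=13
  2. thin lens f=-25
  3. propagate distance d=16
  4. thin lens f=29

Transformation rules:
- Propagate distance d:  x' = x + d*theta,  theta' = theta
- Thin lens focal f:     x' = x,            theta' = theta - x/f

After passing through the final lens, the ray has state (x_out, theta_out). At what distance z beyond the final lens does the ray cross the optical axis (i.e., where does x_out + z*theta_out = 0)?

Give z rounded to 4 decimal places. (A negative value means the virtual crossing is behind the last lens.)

Answer: 99.0833

Derivation:
Initial: x=10.0000 theta=0.0000
After 1 (propagate distance d=13): x=10.0000 theta=0.0000
After 2 (thin lens f=-25): x=10.0000 theta=0.4000
After 3 (propagate distance d=16): x=16.4000 theta=0.4000
After 4 (thin lens f=29): x=16.4000 theta=-24/145 (≈-0.1655)
z_focus = -x_out/theta_out = -(16.4000)/(-24/145) = 1189/12 ≈ 99.0833
Rounded to 4 decimal places: z = 99.0833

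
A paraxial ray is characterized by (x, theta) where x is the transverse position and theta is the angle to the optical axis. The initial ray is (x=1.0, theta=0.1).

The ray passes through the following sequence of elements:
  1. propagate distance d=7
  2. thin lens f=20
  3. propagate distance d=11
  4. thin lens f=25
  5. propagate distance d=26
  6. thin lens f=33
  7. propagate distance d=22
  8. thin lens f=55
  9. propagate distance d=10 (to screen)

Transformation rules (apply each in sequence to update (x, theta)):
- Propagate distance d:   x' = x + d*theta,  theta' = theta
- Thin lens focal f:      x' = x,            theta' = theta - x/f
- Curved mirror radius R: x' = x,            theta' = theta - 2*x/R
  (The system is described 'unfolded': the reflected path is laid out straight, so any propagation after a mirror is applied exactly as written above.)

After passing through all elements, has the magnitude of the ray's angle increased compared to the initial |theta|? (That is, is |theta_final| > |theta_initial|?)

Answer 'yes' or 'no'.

Answer: no

Derivation:
Initial: x=1.0000 theta=0.1000
After 1 (propagate distance d=7): x=1.7000 theta=0.1000
After 2 (thin lens f=20): x=1.7000 theta=0.0150
After 3 (propagate distance d=11): x=1.8650 theta=0.0150
After 4 (thin lens f=25): x=1.8650 theta=-0.0596
After 5 (propagate distance d=26): x=0.3154 theta=-0.0596
After 6 (thin lens f=33): x=0.3154 theta=-11411/165000 (≈-0.0692)
After 7 (propagate distance d=22): x=-18091/15000 (≈-1.2061) theta=-11411/165000 (≈-0.0692)
After 8 (thin lens f=55): x=-18091/15000 (≈-1.2061) theta=-3247/68750 (≈-0.0472)
After 9 (propagate distance d=10 (to screen)): x=-276929/165000 (≈-1.6784) theta=-3247/68750 (≈-0.0472)
|theta_initial|=0.1000 |theta_final|=3247/68750 (≈0.0472) -> not increased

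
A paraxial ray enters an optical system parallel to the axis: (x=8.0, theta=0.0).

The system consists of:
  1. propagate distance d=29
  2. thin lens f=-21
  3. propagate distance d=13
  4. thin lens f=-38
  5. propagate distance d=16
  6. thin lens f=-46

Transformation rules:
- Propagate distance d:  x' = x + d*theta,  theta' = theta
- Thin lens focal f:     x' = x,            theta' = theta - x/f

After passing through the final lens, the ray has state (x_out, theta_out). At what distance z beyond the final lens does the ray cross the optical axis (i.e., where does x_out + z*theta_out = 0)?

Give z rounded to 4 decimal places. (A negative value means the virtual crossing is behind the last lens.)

Answer: -19.5316

Derivation:
Initial: x=8.0000 theta=0.0000
After 1 (propagate distance d=29): x=8.0000 theta=0.0000
After 2 (thin lens f=-21): x=8.0000 theta=8/21 (≈0.3810)
After 3 (propagate distance d=13): x=272/21 (≈12.9524) theta=8/21 (≈0.3810)
After 4 (thin lens f=-38): x=272/21 (≈12.9524) theta=96/133 (≈0.7218)
After 5 (propagate distance d=16): x=9776/399 (≈24.5013) theta=96/133 (≈0.7218)
After 6 (thin lens f=-46): x=9776/399 (≈24.5013) theta=11512/9177 (≈1.2544)
z_focus = -x_out/theta_out = -(9776/399)/(11512/9177) = -28106/1439 ≈ -19.5316
Rounded to 4 decimal places: z = -19.5316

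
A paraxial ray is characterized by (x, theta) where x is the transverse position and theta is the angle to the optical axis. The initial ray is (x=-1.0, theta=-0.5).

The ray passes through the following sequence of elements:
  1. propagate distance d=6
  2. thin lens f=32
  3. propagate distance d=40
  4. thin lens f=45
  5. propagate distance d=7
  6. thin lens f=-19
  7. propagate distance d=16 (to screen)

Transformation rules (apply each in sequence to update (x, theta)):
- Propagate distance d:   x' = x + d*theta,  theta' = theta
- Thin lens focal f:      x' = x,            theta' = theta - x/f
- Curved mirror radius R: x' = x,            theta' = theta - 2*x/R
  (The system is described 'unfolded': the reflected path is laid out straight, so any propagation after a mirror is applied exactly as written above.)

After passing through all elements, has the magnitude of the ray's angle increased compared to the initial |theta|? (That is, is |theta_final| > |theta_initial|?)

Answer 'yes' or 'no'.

Initial: x=-1.0000 theta=-0.5000
After 1 (propagate distance d=6): x=-4.0000 theta=-0.5000
After 2 (thin lens f=32): x=-4.0000 theta=-0.3750
After 3 (propagate distance d=40): x=-19.0000 theta=-0.3750
After 4 (thin lens f=45): x=-19.0000 theta=17/360 (≈0.0472)
After 5 (propagate distance d=7): x=-6721/360 (≈-18.6694) theta=17/360 (≈0.0472)
After 6 (thin lens f=-19): x=-6721/360 (≈-18.6694) theta=-3199/3420 (≈-0.9354)
After 7 (propagate distance d=16 (to screen)): x=-25563/760 (≈-33.6355) theta=-3199/3420 (≈-0.9354)
|theta_initial|=0.5000 |theta_final|=3199/3420 (≈0.9354) -> increased

Answer: yes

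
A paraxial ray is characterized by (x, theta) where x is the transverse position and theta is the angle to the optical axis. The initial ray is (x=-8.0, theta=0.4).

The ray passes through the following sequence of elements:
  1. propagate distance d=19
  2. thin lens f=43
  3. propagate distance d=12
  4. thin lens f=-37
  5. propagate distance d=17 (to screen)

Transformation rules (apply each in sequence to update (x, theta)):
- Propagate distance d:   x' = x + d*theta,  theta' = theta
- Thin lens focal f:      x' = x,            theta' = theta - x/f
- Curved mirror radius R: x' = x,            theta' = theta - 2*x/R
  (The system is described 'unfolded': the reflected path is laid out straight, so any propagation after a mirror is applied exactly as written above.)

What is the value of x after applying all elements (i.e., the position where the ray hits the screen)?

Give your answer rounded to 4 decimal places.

Answer: 13.5427

Derivation:
Initial: x=-8.0000 theta=0.4000
After 1 (propagate distance d=19): x=-0.4000 theta=0.4000
After 2 (thin lens f=43): x=-0.4000 theta=88/215 (≈0.4093)
After 3 (propagate distance d=12): x=194/43 (≈4.5116) theta=88/215 (≈0.4093)
After 4 (thin lens f=-37): x=194/43 (≈4.5116) theta=4226/7955 (≈0.5312)
After 5 (propagate distance d=17 (to screen)): x=107732/7955 (≈13.5427) theta=4226/7955 (≈0.5312)
Rounded to 4 decimal places: x = 13.5427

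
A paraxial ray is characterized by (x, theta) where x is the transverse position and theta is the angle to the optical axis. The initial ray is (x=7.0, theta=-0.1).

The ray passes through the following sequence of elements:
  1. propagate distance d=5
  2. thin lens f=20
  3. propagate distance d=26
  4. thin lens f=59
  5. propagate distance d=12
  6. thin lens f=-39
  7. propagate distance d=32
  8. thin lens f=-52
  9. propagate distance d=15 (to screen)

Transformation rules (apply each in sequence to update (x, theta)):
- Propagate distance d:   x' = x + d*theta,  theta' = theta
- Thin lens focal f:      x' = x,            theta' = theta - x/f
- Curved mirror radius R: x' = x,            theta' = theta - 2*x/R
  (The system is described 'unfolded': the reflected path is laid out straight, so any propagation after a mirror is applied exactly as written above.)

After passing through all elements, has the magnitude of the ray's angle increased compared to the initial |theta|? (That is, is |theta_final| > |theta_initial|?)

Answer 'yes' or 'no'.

Initial: x=7.0000 theta=-0.1000
After 1 (propagate distance d=5): x=6.5000 theta=-0.1000
After 2 (thin lens f=20): x=6.5000 theta=-0.4250
After 3 (propagate distance d=26): x=-4.5500 theta=-0.4250
After 4 (thin lens f=59): x=-4.5500 theta=-821/2360 (≈-0.3479)
After 5 (propagate distance d=12): x=-2059/236 (≈-8.7246) theta=-821/2360 (≈-0.3479)
After 6 (thin lens f=-39): x=-2059/236 (≈-8.7246) theta=-52609/92040 (≈-0.5716)
After 7 (propagate distance d=32): x=-1243249/46020 (≈-27.0154) theta=-52609/92040 (≈-0.5716)
After 8 (thin lens f=-52): x=-1243249/46020 (≈-27.0154) theta=-870361/797680 (≈-1.0911)
After 9 (propagate distance d=15 (to screen)): x=-103815193/2393040 (≈-43.3821) theta=-870361/797680 (≈-1.0911)
|theta_initial|=0.1000 |theta_final|=870361/797680 (≈1.0911) -> increased

Answer: yes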